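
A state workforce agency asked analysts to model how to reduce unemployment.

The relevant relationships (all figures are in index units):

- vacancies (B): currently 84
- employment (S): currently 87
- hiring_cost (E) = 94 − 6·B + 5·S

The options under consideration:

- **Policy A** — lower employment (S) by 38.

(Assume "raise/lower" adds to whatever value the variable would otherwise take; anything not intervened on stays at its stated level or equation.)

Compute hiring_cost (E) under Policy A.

-165

Policy A (S − 38):
  B = 84
  S = 87 − 38 = 49
  E = 94 − 6·84 + 5·49 = -165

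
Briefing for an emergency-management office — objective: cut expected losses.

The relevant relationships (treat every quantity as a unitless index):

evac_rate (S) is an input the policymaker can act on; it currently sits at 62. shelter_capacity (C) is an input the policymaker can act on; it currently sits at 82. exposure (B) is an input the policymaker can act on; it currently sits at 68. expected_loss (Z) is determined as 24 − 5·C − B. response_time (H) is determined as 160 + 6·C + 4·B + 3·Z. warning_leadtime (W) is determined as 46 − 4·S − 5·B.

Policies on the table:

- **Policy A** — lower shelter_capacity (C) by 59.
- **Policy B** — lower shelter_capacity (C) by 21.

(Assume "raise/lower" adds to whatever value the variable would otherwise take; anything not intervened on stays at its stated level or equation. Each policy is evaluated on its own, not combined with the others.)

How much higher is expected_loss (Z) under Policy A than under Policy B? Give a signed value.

190

Policy A (C − 59):
  C = 82 − 59 = 23
  B = 68
  Z = 24 − 5·23 − 68 = -159
Policy B (C − 21):
  C = 82 − 21 = 61
  B = 68
  Z = 24 − 5·61 − 68 = -349
Z: -159 − (-349) = 190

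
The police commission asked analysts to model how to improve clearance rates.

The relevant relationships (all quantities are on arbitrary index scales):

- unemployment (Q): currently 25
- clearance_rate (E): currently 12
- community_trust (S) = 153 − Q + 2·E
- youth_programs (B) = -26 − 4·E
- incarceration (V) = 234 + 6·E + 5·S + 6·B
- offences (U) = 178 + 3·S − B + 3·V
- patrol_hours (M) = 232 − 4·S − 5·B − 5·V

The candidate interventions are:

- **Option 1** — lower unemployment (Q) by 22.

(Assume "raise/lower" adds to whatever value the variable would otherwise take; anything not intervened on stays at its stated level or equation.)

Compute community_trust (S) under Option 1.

Option 1 (Q − 22):
  Q = 25 − 22 = 3
  E = 12
  S = 153 − 3 + 2·12 = 174

174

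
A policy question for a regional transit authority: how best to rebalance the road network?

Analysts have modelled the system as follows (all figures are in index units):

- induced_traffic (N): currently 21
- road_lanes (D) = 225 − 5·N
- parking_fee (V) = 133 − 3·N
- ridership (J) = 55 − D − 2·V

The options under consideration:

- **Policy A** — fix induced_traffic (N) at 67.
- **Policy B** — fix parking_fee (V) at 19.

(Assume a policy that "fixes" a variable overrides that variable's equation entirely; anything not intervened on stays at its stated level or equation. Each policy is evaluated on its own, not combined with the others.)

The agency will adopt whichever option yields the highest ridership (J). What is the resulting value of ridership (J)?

301

Policy A (N := 67):
  N = 67
  D = 225 − 5·67 = -110
  V = 133 − 3·67 = -68
  J = 55 − (-110) − 2·(-68) = 301
Policy B (V := 19):
  N = 21
  D = 225 − 5·21 = 120
  V = 19
  J = 55 − 120 − 2·19 = -103
Comparing — Policy A: J=301, Policy B: J=-103. Highest is 301 (Policy A).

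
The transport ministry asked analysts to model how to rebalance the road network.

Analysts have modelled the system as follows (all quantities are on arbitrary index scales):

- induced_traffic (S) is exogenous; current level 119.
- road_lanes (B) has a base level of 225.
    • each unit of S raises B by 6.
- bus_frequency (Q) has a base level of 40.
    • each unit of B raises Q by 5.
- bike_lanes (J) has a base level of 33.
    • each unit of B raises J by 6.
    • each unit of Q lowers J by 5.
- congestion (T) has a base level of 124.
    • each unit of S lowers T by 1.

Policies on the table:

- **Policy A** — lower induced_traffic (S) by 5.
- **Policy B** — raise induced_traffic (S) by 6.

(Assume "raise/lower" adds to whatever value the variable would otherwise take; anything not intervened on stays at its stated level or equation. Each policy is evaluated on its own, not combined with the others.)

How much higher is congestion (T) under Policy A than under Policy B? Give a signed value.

Policy A (S − 5):
  S = 119 − 5 = 114
  T = 124 − 114 = 10
Policy B (S + 6):
  S = 119 + 6 = 125
  T = 124 − 125 = -1
T: 10 − (-1) = 11

11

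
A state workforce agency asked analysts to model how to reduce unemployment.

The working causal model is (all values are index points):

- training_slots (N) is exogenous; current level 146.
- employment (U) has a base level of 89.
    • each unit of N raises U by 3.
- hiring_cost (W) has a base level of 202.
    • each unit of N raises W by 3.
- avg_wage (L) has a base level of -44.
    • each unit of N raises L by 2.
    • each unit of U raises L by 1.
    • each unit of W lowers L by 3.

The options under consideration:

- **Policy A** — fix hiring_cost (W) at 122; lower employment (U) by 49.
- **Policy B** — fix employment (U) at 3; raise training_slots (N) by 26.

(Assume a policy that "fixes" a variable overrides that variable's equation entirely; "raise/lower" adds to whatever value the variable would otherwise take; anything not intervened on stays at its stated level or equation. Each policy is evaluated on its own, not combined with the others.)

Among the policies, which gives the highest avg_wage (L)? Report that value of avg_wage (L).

Policy A (W := 122, U − 49):
  N = 146
  U = 89 + 3·146 (−49 from intervention) = 478
  W = 122
  L = -44 + 2·146 + 478 − 3·122 = 360
Policy B (U := 3, N + 26):
  N = 146 + 26 = 172
  U = 3
  W = 202 + 3·172 = 718
  L = -44 + 2·172 + 3 − 3·718 = -1851
Comparing — Policy A: L=360, Policy B: L=-1851. Highest is 360 (Policy A).

360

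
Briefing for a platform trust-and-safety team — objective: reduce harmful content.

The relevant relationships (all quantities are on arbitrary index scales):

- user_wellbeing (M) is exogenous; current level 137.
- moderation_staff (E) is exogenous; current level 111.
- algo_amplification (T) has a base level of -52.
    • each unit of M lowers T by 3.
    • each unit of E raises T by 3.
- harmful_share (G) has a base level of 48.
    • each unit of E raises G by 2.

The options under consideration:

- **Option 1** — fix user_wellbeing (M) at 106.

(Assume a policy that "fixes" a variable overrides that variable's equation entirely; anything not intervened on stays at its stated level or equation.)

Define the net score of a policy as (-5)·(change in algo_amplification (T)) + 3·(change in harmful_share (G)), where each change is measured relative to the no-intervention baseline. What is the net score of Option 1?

-465

Baseline:
  M = 137
  E = 111
  T = -52 − 3·137 + 3·111 = -130
  G = 48 + 2·111 = 270
Option 1 (M := 106):
  M = 106
  E = 111
  T = -52 − 3·106 + 3·111 = -37
  G = 48 + 2·111 = 270
ΔT = -37 − (-130) = 93; ΔG = 270 − 270 = 0
Score = (-5)·93 + 3·0 = -465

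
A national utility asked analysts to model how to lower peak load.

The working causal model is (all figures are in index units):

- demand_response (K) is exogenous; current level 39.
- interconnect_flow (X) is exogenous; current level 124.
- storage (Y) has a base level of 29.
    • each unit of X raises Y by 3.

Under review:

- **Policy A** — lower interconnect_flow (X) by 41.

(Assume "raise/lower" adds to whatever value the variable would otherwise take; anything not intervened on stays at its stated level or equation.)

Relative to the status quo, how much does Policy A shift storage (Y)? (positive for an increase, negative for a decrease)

-123

Baseline:
  X = 124
  Y = 29 + 3·124 = 401
Policy A (X − 41):
  X = 124 − 41 = 83
  Y = 29 + 3·83 = 278
Change in Y: 278 − 401 = -123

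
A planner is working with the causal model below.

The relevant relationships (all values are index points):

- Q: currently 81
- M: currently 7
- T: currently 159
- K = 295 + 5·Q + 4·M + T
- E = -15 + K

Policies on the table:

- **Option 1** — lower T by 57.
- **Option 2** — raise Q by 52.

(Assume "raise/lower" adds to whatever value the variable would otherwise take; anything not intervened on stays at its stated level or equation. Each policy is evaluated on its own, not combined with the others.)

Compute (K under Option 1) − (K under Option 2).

-317

Option 1 (T − 57):
  Q = 81
  M = 7
  T = 159 − 57 = 102
  K = 295 + 5·81 + 4·7 + 102 = 830
Option 2 (Q + 52):
  Q = 81 + 52 = 133
  M = 7
  T = 159
  K = 295 + 5·133 + 4·7 + 159 = 1147
K: 830 − 1147 = -317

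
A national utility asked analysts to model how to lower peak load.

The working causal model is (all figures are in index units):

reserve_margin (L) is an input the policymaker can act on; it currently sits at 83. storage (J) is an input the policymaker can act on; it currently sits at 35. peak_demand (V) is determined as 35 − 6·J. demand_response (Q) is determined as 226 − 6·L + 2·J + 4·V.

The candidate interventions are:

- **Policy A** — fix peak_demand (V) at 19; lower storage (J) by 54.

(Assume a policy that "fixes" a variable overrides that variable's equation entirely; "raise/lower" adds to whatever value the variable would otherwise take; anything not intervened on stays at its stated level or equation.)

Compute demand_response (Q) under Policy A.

Policy A (V := 19, J − 54):
  L = 83
  J = 35 − 54 = -19
  V = 19
  Q = 226 − 6·83 + 2·(-19) + 4·19 = -234

-234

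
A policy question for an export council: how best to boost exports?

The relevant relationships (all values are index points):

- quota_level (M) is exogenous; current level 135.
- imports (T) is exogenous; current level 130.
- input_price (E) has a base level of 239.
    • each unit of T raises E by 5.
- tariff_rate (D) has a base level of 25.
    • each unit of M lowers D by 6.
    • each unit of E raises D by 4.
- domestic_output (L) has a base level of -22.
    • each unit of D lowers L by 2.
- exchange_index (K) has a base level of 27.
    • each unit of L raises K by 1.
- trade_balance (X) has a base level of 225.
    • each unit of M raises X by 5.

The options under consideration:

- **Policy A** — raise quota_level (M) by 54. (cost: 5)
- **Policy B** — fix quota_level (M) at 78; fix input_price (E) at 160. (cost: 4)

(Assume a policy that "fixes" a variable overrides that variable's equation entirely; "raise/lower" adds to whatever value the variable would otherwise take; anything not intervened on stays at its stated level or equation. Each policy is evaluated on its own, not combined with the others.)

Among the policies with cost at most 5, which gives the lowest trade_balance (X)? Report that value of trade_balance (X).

Policy A (M + 54):
  M = 135 + 54 = 189
  X = 225 + 5·189 = 1170
Policy B (M := 78, E := 160):
  M = 78
  X = 225 + 5·78 = 615
Comparing — Policy A: X=1170, Policy B: X=615. Lowest is 615 (Policy B).

615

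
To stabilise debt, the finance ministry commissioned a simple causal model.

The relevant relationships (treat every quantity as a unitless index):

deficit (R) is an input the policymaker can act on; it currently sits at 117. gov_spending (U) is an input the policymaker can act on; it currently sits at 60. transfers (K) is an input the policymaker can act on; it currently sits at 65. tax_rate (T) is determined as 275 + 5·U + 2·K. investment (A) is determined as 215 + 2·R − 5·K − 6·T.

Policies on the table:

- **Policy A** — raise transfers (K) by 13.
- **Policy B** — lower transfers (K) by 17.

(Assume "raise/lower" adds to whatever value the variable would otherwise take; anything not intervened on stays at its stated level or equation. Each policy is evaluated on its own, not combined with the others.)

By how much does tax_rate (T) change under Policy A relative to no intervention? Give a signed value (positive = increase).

Baseline:
  U = 60
  K = 65
  T = 275 + 5·60 + 2·65 = 705
Policy A (K + 13):
  U = 60
  K = 65 + 13 = 78
  T = 275 + 5·60 + 2·78 = 731
Change in T: 731 − 705 = 26

26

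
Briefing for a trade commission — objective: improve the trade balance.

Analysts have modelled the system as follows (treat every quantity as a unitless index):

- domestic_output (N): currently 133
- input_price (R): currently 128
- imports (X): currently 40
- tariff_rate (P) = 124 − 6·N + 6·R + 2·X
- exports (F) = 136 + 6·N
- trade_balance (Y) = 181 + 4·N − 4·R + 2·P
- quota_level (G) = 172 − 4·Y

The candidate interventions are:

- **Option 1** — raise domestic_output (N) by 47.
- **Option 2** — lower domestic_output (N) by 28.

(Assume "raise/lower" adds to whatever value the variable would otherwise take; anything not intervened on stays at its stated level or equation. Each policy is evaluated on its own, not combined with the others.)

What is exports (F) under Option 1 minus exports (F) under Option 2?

450

Option 1 (N + 47):
  N = 133 + 47 = 180
  F = 136 + 6·180 = 1216
Option 2 (N − 28):
  N = 133 − 28 = 105
  F = 136 + 6·105 = 766
F: 1216 − 766 = 450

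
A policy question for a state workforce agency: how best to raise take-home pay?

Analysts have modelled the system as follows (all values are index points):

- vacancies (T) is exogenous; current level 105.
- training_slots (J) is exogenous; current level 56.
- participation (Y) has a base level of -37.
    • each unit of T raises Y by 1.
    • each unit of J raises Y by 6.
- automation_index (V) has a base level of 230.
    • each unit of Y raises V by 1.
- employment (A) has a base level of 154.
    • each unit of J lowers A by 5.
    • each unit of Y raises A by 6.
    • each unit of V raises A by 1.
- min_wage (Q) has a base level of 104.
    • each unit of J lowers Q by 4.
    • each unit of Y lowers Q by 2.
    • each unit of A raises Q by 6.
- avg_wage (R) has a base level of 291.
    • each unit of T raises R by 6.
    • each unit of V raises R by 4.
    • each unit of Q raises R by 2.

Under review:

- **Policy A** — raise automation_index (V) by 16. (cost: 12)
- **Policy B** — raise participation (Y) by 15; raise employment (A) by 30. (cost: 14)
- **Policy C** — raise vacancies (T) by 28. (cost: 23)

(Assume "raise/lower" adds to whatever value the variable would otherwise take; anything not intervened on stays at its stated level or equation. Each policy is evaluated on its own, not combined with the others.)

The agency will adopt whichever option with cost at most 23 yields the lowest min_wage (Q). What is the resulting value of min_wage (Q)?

16760

Policy A (V + 16):
  T = 105
  J = 56
  Y = -37 + 105 + 6·56 = 404
  V = 230 + 404 (+16 from intervention) = 650
  A = 154 − 5·56 + 6·404 + 650 = 2948
  Q = 104 − 4·56 − 2·404 + 6·2948 = 16760
Policy B (Y + 15, A + 30):
  T = 105
  J = 56
  Y = -37 + 105 + 6·56 (+15 from intervention) = 419
  V = 230 + 419 = 649
  A = 154 − 5·56 + 6·419 + 649 (+30 from intervention) = 3067
  Q = 104 − 4·56 − 2·419 + 6·3067 = 17444
Policy C (T + 28):
  T = 105 + 28 = 133
  J = 56
  Y = -37 + 133 + 6·56 = 432
  V = 230 + 432 = 662
  A = 154 − 5·56 + 6·432 + 662 = 3128
  Q = 104 − 4·56 − 2·432 + 6·3128 = 17784
Comparing — Policy A: Q=16760, Policy B: Q=17444, Policy C: Q=17784. Lowest is 16760 (Policy A).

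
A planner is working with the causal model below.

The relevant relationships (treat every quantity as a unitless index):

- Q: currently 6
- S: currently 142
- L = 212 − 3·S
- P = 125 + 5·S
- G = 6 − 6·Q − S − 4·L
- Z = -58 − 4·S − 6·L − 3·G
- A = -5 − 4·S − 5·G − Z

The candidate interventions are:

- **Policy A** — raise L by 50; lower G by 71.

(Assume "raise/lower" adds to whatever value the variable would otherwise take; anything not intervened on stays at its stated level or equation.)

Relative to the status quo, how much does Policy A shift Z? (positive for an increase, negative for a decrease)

513

Baseline:
  Q = 6
  S = 142
  L = 212 − 3·142 = -214
  G = 6 − 6·6 − 142 − 4·(-214) = 684
  Z = -58 − 4·142 − 6·(-214) − 3·684 = -1394
Policy A (L + 50, G − 71):
  Q = 6
  S = 142
  L = 212 − 3·142 (+50 from intervention) = -164
  G = 6 − 6·6 − 142 − 4·(-164) (−71 from intervention) = 413
  Z = -58 − 4·142 − 6·(-164) − 3·413 = -881
Change in Z: -881 − (-1394) = 513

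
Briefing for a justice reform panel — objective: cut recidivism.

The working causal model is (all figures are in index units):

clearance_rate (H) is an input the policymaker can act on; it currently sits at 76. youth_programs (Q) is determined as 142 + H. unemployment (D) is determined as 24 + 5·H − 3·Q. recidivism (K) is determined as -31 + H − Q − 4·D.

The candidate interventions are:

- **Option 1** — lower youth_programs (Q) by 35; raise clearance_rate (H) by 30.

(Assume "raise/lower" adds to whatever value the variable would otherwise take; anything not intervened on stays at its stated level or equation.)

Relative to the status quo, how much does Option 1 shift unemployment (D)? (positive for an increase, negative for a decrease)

Baseline:
  H = 76
  Q = 142 + 76 = 218
  D = 24 + 5·76 − 3·218 = -250
Option 1 (Q − 35, H + 30):
  H = 76 + 30 = 106
  Q = 142 + 106 (−35 from intervention) = 213
  D = 24 + 5·106 − 3·213 = -85
Change in D: -85 − (-250) = 165

165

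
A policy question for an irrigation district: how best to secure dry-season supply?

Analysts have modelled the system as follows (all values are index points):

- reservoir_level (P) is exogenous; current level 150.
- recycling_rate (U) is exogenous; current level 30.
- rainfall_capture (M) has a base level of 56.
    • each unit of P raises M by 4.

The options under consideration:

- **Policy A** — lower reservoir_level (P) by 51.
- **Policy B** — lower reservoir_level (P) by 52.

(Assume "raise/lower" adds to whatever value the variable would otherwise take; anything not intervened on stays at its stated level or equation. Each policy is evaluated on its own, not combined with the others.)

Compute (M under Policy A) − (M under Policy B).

4

Policy A (P − 51):
  P = 150 − 51 = 99
  M = 56 + 4·99 = 452
Policy B (P − 52):
  P = 150 − 52 = 98
  M = 56 + 4·98 = 448
M: 452 − 448 = 4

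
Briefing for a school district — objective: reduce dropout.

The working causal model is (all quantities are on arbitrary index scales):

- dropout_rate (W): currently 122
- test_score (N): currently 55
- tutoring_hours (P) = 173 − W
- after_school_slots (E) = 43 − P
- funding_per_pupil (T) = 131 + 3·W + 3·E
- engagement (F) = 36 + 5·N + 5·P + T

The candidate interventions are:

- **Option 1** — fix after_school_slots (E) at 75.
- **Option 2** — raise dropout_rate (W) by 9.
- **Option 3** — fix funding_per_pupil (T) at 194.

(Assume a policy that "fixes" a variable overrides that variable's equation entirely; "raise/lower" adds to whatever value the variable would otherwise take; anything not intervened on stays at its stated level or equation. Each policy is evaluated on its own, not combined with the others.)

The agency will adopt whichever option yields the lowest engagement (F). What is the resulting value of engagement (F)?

760

Option 1 (E := 75):
  W = 122
  N = 55
  P = 173 − 122 = 51
  E = 75
  T = 131 + 3·122 + 3·75 = 722
  F = 36 + 5·55 + 5·51 + 722 = 1288
Option 2 (W + 9):
  W = 122 + 9 = 131
  N = 55
  P = 173 − 131 = 42
  E = 43 − 42 = 1
  T = 131 + 3·131 + 3·1 = 527
  F = 36 + 5·55 + 5·42 + 527 = 1048
Option 3 (T := 194):
  W = 122
  N = 55
  P = 173 − 122 = 51
  E = 43 − 51 = -8
  T = 194
  F = 36 + 5·55 + 5·51 + 194 = 760
Comparing — Option 1: F=1288, Option 2: F=1048, Option 3: F=760. Lowest is 760 (Option 3).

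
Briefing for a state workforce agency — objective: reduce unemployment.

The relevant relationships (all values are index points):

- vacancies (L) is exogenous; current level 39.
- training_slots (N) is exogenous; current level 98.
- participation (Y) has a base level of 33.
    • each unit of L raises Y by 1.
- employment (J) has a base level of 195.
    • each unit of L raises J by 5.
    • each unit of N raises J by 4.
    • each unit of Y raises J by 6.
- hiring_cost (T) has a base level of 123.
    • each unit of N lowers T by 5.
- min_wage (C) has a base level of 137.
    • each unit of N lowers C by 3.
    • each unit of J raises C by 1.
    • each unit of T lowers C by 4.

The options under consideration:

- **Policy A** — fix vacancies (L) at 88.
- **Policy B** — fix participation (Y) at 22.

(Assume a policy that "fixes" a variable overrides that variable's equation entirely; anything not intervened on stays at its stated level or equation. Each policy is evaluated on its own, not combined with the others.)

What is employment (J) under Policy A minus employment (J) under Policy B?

Policy A (L := 88):
  L = 88
  N = 98
  Y = 33 + 88 = 121
  J = 195 + 5·88 + 4·98 + 6·121 = 1753
Policy B (Y := 22):
  L = 39
  N = 98
  Y = 22
  J = 195 + 5·39 + 4·98 + 6·22 = 914
J: 1753 − 914 = 839

839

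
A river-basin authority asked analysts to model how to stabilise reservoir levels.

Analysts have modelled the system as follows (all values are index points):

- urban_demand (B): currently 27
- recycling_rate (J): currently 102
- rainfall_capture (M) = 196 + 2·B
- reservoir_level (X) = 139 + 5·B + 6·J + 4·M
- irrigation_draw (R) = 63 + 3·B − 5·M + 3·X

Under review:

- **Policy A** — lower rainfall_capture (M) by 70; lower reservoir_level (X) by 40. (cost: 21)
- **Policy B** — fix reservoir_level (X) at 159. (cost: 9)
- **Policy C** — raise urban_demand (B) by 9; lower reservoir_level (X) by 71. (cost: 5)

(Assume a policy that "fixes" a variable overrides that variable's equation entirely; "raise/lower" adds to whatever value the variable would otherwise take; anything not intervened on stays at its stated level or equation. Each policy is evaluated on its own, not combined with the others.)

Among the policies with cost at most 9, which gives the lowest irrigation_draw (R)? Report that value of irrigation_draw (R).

-629

Policy B (X := 159):
  B = 27
  J = 102
  M = 196 + 2·27 = 250
  X = 159
  R = 63 + 3·27 − 5·250 + 3·159 = -629
Policy C (B + 9, X − 71):
  B = 27 + 9 = 36
  J = 102
  M = 196 + 2·36 = 268
  X = 139 + 5·36 + 6·102 + 4·268 (−71 from intervention) = 1932
  R = 63 + 3·36 − 5·268 + 3·1932 = 4627
Comparing — Policy B: R=-629, Policy C: R=4627. Lowest is -629 (Policy B).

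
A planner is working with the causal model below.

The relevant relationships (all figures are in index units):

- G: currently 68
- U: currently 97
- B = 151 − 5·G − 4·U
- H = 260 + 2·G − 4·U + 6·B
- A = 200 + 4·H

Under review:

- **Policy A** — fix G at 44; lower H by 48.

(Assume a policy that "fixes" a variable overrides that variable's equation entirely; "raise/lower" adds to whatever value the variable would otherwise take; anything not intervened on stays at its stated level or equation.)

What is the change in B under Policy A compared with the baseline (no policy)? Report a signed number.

Baseline:
  G = 68
  U = 97
  B = 151 − 5·68 − 4·97 = -577
Policy A (G := 44, H − 48):
  G = 44
  U = 97
  B = 151 − 5·44 − 4·97 = -457
Change in B: -457 − (-577) = 120

120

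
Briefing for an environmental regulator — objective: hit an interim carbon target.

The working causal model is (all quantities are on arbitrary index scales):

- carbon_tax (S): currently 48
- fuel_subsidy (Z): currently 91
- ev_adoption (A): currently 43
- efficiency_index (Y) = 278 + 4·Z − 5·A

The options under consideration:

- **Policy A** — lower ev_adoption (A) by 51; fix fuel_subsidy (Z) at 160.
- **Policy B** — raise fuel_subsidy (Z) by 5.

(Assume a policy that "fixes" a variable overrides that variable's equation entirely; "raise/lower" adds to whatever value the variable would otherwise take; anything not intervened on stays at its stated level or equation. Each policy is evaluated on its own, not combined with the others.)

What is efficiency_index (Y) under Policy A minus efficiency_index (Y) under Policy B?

511

Policy A (A − 51, Z := 160):
  Z = 160
  A = 43 − 51 = -8
  Y = 278 + 4·160 − 5·(-8) = 958
Policy B (Z + 5):
  Z = 91 + 5 = 96
  A = 43
  Y = 278 + 4·96 − 5·43 = 447
Y: 958 − 447 = 511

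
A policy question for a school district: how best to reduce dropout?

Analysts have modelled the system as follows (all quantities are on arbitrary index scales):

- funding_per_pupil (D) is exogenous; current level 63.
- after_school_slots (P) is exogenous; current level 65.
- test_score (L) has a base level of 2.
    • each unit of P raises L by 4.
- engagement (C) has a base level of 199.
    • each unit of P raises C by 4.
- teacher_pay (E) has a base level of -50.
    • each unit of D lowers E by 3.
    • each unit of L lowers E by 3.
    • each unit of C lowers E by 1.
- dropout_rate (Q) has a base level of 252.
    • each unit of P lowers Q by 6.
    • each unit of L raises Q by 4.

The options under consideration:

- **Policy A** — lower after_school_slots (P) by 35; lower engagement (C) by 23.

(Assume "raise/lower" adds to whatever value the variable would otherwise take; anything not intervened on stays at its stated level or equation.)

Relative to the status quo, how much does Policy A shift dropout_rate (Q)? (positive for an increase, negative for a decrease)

-350

Baseline:
  P = 65
  L = 2 + 4·65 = 262
  Q = 252 − 6·65 + 4·262 = 910
Policy A (P − 35, C − 23):
  P = 65 − 35 = 30
  L = 2 + 4·30 = 122
  Q = 252 − 6·30 + 4·122 = 560
Change in Q: 560 − 910 = -350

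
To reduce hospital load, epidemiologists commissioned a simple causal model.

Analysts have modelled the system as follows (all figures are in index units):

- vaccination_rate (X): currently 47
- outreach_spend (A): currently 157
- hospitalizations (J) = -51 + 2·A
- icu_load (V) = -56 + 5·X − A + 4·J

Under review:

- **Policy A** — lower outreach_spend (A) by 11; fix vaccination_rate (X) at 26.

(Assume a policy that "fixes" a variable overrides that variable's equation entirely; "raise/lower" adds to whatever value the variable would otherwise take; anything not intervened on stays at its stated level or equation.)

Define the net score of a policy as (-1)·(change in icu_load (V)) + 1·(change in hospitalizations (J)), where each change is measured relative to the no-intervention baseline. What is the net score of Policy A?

160

Baseline:
  X = 47
  A = 157
  J = -51 + 2·157 = 263
  V = -56 + 5·47 − 157 + 4·263 = 1074
Policy A (A − 11, X := 26):
  X = 26
  A = 157 − 11 = 146
  J = -51 + 2·146 = 241
  V = -56 + 5·26 − 146 + 4·241 = 892
ΔV = 892 − 1074 = -182; ΔJ = 241 − 263 = -22
Score = (-1)·(-182) + 1·(-22) = 160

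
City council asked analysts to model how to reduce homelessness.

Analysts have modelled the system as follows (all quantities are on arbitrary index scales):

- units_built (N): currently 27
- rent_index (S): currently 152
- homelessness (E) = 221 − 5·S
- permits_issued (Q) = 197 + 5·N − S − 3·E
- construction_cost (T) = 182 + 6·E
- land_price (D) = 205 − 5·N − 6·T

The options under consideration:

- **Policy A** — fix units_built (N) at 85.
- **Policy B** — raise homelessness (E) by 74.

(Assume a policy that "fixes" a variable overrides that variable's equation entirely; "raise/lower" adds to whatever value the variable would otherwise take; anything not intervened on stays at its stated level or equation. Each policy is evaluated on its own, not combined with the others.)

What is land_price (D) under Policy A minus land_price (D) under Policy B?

Policy A (N := 85):
  N = 85
  S = 152
  E = 221 − 5·152 = -539
  T = 182 + 6·(-539) = -3052
  D = 205 − 5·85 − 6·(-3052) = 18092
Policy B (E + 74):
  N = 27
  S = 152
  E = 221 − 5·152 (+74 from intervention) = -465
  T = 182 + 6·(-465) = -2608
  D = 205 − 5·27 − 6·(-2608) = 15718
D: 18092 − 15718 = 2374

2374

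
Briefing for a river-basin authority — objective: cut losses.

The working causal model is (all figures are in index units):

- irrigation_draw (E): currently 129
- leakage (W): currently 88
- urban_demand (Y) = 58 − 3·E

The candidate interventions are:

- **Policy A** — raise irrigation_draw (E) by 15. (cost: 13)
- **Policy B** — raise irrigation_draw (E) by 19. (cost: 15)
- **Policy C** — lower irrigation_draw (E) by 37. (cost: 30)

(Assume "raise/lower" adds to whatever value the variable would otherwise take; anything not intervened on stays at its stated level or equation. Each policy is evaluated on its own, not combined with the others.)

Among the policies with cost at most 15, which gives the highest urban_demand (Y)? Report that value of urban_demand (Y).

-374

Policy A (E + 15):
  E = 129 + 15 = 144
  Y = 58 − 3·144 = -374
Policy B (E + 19):
  E = 129 + 19 = 148
  Y = 58 − 3·148 = -386
Comparing — Policy A: Y=-374, Policy B: Y=-386. Highest is -374 (Policy A).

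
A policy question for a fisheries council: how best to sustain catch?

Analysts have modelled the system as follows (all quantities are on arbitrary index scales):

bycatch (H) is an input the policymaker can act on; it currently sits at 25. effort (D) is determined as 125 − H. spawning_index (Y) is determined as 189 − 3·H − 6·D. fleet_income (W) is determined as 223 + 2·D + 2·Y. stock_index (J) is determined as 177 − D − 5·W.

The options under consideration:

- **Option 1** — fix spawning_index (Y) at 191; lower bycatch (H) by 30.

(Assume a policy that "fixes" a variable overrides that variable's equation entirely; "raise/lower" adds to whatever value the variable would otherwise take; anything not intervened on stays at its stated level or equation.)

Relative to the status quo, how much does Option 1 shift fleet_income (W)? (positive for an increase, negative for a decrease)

Baseline:
  H = 25
  D = 125 − 25 = 100
  Y = 189 − 3·25 − 6·100 = -486
  W = 223 + 2·100 + 2·(-486) = -549
Option 1 (Y := 191, H − 30):
  H = 25 − 30 = -5
  D = 125 − (-5) = 130
  Y = 191
  W = 223 + 2·130 + 2·191 = 865
Change in W: 865 − (-549) = 1414

1414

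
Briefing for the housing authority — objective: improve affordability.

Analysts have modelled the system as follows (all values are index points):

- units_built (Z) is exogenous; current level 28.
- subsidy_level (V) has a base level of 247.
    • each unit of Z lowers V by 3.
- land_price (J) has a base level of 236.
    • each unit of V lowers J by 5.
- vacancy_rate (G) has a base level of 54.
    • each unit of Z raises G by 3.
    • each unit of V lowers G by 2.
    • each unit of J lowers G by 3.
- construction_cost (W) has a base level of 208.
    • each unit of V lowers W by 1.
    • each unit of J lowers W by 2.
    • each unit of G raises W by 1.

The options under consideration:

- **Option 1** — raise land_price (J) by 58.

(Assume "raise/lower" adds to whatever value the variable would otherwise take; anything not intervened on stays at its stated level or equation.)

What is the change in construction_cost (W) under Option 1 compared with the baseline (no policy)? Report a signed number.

Baseline:
  Z = 28
  V = 247 − 3·28 = 163
  J = 236 − 5·163 = -579
  G = 54 + 3·28 − 2·163 − 3·(-579) = 1549
  W = 208 − 163 − 2·(-579) + 1549 = 2752
Option 1 (J + 58):
  Z = 28
  V = 247 − 3·28 = 163
  J = 236 − 5·163 (+58 from intervention) = -521
  G = 54 + 3·28 − 2·163 − 3·(-521) = 1375
  W = 208 − 163 − 2·(-521) + 1375 = 2462
Change in W: 2462 − 2752 = -290

-290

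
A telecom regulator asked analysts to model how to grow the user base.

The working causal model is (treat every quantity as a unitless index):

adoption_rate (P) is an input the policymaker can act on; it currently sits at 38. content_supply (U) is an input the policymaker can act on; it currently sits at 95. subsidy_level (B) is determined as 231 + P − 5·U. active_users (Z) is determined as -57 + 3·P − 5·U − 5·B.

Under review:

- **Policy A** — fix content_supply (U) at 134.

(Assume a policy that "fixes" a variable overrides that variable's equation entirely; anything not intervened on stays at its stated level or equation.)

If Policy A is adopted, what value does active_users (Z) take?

Policy A (U := 134):
  P = 38
  U = 134
  B = 231 + 38 − 5·134 = -401
  Z = -57 + 3·38 − 5·134 − 5·(-401) = 1392

1392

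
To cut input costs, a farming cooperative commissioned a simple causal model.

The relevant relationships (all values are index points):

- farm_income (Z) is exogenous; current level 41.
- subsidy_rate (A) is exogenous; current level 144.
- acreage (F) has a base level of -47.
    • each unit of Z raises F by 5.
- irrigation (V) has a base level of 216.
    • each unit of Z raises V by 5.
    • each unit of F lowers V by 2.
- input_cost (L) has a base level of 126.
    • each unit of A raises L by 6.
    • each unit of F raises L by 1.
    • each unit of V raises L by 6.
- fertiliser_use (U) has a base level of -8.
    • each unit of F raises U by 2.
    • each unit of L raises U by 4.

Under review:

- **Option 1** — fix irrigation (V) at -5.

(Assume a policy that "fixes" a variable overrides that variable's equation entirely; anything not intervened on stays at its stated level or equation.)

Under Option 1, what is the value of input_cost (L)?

Option 1 (V := -5):
  Z = 41
  A = 144
  F = -47 + 5·41 = 158
  V = -5
  L = 126 + 6·144 + 158 + 6·(-5) = 1118

1118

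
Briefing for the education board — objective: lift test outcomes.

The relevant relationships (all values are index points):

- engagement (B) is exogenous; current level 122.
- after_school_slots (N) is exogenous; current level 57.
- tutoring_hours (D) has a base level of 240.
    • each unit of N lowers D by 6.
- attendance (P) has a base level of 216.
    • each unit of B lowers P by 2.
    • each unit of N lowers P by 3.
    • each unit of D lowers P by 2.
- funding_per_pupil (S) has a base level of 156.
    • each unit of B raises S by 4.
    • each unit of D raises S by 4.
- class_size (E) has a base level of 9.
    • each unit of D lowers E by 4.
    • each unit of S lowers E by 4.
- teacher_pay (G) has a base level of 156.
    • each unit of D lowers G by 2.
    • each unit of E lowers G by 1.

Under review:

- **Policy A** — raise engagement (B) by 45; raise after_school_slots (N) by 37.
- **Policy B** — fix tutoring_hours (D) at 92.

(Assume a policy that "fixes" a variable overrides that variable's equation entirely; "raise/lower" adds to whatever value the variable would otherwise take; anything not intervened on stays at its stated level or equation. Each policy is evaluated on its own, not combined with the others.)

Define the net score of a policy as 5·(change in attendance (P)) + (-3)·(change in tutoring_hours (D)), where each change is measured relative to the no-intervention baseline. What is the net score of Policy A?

1881

Baseline:
  B = 122
  N = 57
  D = 240 − 6·57 = -102
  P = 216 − 2·122 − 3·57 − 2·(-102) = 5
Policy A (B + 45, N + 37):
  B = 122 + 45 = 167
  N = 57 + 37 = 94
  D = 240 − 6·94 = -324
  P = 216 − 2·167 − 3·94 − 2·(-324) = 248
ΔP = 248 − 5 = 243; ΔD = -324 − (-102) = -222
Score = 5·243 + (-3)·(-222) = 1881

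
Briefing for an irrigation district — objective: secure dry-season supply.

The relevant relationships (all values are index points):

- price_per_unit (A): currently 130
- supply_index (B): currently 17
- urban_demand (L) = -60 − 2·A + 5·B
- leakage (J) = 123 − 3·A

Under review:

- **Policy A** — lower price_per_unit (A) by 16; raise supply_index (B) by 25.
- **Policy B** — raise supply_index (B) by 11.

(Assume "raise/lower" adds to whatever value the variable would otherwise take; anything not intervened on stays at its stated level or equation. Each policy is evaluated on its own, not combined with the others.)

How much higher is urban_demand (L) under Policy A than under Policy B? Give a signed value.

102

Policy A (A − 16, B + 25):
  A = 130 − 16 = 114
  B = 17 + 25 = 42
  L = -60 − 2·114 + 5·42 = -78
Policy B (B + 11):
  A = 130
  B = 17 + 11 = 28
  L = -60 − 2·130 + 5·28 = -180
L: -78 − (-180) = 102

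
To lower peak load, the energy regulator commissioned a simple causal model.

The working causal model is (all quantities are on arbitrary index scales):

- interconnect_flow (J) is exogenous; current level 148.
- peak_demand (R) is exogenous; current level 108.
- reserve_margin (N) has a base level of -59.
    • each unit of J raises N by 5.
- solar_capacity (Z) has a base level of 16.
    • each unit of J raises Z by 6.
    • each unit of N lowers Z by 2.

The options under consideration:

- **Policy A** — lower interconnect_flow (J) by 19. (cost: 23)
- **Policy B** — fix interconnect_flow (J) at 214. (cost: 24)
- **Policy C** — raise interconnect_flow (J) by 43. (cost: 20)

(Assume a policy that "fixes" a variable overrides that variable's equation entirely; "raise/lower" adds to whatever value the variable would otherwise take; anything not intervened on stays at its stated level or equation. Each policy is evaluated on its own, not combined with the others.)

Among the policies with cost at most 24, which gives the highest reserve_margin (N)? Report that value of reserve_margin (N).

1011

Policy A (J − 19):
  J = 148 − 19 = 129
  N = -59 + 5·129 = 586
Policy B (J := 214):
  J = 214
  N = -59 + 5·214 = 1011
Policy C (J + 43):
  J = 148 + 43 = 191
  N = -59 + 5·191 = 896
Comparing — Policy A: N=586, Policy B: N=1011, Policy C: N=896. Highest is 1011 (Policy B).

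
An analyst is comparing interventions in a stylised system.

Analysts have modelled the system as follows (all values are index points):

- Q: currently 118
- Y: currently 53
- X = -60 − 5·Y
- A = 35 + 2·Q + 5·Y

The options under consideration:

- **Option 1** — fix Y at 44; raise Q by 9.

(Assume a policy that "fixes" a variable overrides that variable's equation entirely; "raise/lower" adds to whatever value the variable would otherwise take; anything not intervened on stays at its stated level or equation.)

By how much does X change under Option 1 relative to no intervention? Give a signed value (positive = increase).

Baseline:
  Y = 53
  X = -60 − 5·53 = -325
Option 1 (Y := 44, Q + 9):
  Y = 44
  X = -60 − 5·44 = -280
Change in X: -280 − (-325) = 45

45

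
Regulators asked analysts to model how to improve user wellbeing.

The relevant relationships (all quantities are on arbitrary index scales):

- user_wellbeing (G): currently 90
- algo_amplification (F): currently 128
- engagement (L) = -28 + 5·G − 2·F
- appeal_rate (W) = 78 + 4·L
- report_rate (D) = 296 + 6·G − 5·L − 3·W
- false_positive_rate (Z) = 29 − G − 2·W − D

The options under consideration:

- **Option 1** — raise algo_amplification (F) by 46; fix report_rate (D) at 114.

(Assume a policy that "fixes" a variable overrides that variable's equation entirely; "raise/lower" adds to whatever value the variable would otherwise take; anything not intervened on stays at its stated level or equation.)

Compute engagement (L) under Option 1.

Option 1 (F + 46, D := 114):
  G = 90
  F = 128 + 46 = 174
  L = -28 + 5·90 − 2·174 = 74

74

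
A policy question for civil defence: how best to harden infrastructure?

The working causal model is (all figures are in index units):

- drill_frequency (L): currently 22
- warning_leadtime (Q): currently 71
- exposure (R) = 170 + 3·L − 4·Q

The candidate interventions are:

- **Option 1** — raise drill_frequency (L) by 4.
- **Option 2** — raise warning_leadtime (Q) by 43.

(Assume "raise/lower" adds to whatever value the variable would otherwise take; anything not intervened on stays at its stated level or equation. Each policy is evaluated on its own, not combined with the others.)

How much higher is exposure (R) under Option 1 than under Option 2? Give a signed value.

184

Option 1 (L + 4):
  L = 22 + 4 = 26
  Q = 71
  R = 170 + 3·26 − 4·71 = -36
Option 2 (Q + 43):
  L = 22
  Q = 71 + 43 = 114
  R = 170 + 3·22 − 4·114 = -220
R: -36 − (-220) = 184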